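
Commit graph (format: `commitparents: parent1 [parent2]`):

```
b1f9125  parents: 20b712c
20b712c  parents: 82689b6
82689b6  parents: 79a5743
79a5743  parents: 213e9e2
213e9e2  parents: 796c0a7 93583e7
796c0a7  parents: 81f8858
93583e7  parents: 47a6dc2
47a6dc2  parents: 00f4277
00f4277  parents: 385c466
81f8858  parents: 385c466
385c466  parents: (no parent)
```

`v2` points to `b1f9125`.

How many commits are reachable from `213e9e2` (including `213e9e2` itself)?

Walking parent pointers from 213e9e2: reachable set = {00f4277, 213e9e2, 385c466, 47a6dc2, 796c0a7, 81f8858, 93583e7}.
That is 7 commits.

7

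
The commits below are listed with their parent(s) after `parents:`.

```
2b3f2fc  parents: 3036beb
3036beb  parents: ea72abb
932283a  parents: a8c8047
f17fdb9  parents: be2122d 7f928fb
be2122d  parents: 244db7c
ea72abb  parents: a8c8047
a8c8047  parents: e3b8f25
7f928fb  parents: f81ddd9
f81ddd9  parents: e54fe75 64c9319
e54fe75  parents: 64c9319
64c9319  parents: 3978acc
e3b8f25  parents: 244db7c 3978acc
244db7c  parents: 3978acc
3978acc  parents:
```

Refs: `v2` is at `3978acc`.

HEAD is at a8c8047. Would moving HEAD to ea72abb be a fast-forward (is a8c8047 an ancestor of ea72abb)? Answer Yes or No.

A fast-forward from a8c8047 to ea72abb is possible iff a8c8047 is an ancestor of ea72abb.
Ancestors of ea72abb: {244db7c, 3978acc, a8c8047, e3b8f25, ea72abb}.
a8c8047 is among them, so fast-forward is possible.

Yes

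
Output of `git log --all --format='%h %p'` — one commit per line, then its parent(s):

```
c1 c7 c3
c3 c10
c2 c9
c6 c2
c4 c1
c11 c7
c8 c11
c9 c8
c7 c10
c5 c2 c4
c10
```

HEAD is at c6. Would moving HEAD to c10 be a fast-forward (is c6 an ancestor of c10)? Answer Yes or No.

No

A fast-forward from c6 to c10 is possible iff c6 is an ancestor of c10.
Ancestors of c10: {c10}.
c6 is not among them, so fast-forward is not possible.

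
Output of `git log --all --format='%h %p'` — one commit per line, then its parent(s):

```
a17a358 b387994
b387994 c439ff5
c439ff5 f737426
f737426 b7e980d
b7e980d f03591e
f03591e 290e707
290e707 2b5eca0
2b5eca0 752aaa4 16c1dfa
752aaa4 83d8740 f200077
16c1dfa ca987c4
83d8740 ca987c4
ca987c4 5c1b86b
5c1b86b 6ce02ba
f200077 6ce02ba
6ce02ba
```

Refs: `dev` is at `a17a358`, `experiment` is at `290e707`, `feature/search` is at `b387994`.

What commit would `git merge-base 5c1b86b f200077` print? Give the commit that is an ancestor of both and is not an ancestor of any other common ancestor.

6ce02ba

Ancestors of 5c1b86b: {5c1b86b, 6ce02ba}.
Ancestors of f200077: {6ce02ba, f200077}.
Common ancestors: {6ce02ba}.
The only common ancestor is 6ce02ba, so it is the merge base.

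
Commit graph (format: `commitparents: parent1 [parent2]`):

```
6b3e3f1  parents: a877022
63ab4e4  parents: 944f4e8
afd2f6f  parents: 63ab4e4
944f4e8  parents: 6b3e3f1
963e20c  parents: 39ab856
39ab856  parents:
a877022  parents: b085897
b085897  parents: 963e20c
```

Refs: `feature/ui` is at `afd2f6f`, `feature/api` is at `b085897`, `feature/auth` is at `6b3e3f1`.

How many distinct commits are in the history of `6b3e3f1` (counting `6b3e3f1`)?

5

Walking parent pointers from 6b3e3f1: reachable set = {39ab856, 6b3e3f1, 963e20c, a877022, b085897}.
That is 5 commits.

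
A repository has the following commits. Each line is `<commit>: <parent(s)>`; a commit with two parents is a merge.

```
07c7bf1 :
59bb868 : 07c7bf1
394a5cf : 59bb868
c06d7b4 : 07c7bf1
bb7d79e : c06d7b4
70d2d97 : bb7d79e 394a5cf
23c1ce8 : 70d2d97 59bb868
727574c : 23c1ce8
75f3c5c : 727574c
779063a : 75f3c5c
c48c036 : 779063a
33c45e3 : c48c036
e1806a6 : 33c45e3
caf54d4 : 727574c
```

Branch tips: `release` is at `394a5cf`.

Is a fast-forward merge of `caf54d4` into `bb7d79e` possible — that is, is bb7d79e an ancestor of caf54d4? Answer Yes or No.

Yes

A fast-forward from bb7d79e to caf54d4 is possible iff bb7d79e is an ancestor of caf54d4.
Ancestors of caf54d4: {07c7bf1, 23c1ce8, 394a5cf, 59bb868, 70d2d97, 727574c, bb7d79e, c06d7b4, caf54d4}.
bb7d79e is among them, so fast-forward is possible.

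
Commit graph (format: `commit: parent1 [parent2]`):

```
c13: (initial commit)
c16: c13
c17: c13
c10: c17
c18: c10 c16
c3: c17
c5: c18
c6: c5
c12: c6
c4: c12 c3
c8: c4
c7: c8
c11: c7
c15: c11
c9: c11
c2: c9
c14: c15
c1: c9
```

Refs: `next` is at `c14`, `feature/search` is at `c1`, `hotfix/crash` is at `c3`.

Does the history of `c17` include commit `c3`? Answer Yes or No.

Ancestors of c17: {c13, c17}.
c3 is not in that set, so it is not an ancestor of c17.

No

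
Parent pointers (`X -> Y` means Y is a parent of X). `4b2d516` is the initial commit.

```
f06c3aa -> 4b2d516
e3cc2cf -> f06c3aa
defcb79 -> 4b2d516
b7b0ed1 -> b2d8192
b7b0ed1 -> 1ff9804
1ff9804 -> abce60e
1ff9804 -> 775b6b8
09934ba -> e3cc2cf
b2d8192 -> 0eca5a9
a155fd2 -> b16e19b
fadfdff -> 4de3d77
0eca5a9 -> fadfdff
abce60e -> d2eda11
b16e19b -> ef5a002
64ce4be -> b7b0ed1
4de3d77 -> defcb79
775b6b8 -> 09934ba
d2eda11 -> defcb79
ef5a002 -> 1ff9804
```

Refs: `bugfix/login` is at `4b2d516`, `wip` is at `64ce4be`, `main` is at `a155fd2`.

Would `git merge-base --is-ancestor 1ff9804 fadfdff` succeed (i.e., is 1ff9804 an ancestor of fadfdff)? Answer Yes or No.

Ancestors of fadfdff: {4b2d516, 4de3d77, defcb79, fadfdff}.
1ff9804 is not in that set, so it is not an ancestor of fadfdff.

No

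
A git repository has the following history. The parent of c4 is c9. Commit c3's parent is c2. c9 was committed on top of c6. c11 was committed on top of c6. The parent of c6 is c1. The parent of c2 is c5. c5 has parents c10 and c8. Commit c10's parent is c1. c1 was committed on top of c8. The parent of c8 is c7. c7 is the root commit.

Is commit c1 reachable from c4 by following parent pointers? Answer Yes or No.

Ancestors of c4 (commits reachable by following parents): {c1, c4, c6, c7, c8, c9}.
c1 is in that set, so it is an ancestor of c4.

Yes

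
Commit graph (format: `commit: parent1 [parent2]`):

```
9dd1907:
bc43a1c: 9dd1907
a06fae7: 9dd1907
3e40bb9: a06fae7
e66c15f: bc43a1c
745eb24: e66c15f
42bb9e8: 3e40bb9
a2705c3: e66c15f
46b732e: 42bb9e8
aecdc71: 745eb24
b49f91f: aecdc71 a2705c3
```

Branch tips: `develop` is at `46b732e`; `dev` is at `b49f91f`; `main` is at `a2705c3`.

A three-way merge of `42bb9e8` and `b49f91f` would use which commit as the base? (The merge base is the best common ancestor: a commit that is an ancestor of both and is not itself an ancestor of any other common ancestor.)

Ancestors of 42bb9e8: {3e40bb9, 42bb9e8, 9dd1907, a06fae7}.
Ancestors of b49f91f: {745eb24, 9dd1907, a2705c3, aecdc71, b49f91f, bc43a1c, e66c15f}.
Common ancestors: {9dd1907}.
The only common ancestor is 9dd1907, so it is the merge base.

9dd1907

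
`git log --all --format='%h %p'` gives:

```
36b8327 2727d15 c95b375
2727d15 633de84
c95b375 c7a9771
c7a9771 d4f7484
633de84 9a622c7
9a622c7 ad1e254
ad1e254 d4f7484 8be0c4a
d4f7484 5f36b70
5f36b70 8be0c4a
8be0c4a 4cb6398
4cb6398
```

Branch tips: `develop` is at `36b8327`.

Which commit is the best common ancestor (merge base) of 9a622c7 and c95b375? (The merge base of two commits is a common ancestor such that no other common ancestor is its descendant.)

Ancestors of 9a622c7: {4cb6398, 5f36b70, 8be0c4a, 9a622c7, ad1e254, d4f7484}.
Ancestors of c95b375: {4cb6398, 5f36b70, 8be0c4a, c7a9771, c95b375, d4f7484}.
Common ancestors: {4cb6398, 5f36b70, 8be0c4a, d4f7484}.
Among these, d4f7484 is not an ancestor of any other common ancestor — it is the merge base.

d4f7484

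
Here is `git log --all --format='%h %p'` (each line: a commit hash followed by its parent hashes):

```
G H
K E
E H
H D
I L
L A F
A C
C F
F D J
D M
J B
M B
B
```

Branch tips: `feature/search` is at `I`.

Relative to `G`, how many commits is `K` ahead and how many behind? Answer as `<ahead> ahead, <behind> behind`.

Reachable from K: {B, D, E, H, K, M}.
Reachable from G: {B, D, G, H, M}.
Only in K's history (ahead): {E, K} — 2.
Only in G's history (behind): {G} — 1.

2 ahead, 1 behind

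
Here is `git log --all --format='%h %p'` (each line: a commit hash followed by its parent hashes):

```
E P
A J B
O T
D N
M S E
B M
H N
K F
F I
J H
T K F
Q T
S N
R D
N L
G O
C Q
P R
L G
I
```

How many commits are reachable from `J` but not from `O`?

Reachable from J: {F, G, H, I, J, K, L, N, O, T}.
Reachable from O: {F, I, K, O, T}.
In J's history but not O's: {G, H, J, L, N} — 5 commits.

5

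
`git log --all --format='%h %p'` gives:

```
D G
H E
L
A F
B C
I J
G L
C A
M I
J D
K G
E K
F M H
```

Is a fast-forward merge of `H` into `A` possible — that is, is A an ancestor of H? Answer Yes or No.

No

A fast-forward from A to H is possible iff A is an ancestor of H.
Ancestors of H: {E, G, H, K, L}.
A is not among them, so fast-forward is not possible.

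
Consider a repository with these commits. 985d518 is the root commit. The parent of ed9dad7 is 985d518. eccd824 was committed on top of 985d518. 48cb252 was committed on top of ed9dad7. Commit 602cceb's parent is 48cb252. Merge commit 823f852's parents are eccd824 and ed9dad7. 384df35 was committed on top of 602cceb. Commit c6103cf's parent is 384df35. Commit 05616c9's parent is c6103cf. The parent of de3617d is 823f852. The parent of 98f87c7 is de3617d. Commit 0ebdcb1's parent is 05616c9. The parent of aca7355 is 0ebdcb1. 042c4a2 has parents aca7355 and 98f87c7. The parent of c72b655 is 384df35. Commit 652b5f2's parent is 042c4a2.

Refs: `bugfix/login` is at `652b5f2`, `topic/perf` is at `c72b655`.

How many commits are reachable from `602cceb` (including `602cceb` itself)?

4

Walking parent pointers from 602cceb: reachable set = {48cb252, 602cceb, 985d518, ed9dad7}.
That is 4 commits.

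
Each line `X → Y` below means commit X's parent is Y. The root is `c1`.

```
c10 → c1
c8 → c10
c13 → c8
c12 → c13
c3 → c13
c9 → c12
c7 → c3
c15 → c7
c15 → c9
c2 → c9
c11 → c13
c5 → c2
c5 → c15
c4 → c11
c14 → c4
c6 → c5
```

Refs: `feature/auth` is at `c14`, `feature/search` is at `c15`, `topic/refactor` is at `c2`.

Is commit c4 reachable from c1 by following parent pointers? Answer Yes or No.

No

Ancestors of c1: {c1}.
c4 is not in that set, so it is not an ancestor of c1.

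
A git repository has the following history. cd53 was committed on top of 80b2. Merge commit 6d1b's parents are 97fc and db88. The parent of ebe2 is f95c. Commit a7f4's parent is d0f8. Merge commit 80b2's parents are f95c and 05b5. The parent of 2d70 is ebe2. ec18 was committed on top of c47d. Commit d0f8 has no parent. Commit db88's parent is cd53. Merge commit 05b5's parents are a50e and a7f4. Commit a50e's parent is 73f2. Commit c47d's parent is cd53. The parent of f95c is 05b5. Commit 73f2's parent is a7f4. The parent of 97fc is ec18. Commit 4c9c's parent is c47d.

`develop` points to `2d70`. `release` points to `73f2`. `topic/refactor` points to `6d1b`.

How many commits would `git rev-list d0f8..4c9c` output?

9

Reachable from 4c9c: {05b5, 4c9c, 73f2, 80b2, a50e, a7f4, c47d, cd53, d0f8, f95c}.
Reachable from d0f8: {d0f8}.
In 4c9c's history but not d0f8's: {05b5, 4c9c, 73f2, 80b2, a50e, a7f4, c47d, cd53, f95c} — 9 commits.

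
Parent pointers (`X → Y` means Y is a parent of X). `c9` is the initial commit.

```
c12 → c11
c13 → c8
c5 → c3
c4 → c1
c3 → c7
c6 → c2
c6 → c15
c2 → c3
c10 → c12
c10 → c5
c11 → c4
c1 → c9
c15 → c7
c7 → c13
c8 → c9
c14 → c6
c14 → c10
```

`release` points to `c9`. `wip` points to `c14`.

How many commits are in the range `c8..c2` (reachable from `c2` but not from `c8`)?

4

Reachable from c2: {c13, c2, c3, c7, c8, c9}.
Reachable from c8: {c8, c9}.
In c2's history but not c8's: {c13, c2, c3, c7} — 4 commits.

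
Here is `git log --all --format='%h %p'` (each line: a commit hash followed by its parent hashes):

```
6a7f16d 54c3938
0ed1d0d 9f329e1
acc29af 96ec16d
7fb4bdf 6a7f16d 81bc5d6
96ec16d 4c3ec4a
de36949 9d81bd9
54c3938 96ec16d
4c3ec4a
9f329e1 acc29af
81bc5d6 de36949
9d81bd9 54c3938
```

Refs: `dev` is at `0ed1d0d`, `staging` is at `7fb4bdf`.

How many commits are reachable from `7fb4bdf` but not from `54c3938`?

5

Reachable from 7fb4bdf: {4c3ec4a, 54c3938, 6a7f16d, 7fb4bdf, 81bc5d6, 96ec16d, 9d81bd9, de36949}.
Reachable from 54c3938: {4c3ec4a, 54c3938, 96ec16d}.
In 7fb4bdf's history but not 54c3938's: {6a7f16d, 7fb4bdf, 81bc5d6, 9d81bd9, de36949} — 5 commits.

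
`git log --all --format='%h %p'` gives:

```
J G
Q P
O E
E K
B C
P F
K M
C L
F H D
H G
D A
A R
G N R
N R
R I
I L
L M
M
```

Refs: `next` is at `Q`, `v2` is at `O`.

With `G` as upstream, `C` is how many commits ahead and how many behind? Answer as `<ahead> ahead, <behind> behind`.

Reachable from C: {C, L, M}.
Reachable from G: {G, I, L, M, N, R}.
Only in C's history (ahead): {C} — 1.
Only in G's history (behind): {G, I, N, R} — 4.

1 ahead, 4 behind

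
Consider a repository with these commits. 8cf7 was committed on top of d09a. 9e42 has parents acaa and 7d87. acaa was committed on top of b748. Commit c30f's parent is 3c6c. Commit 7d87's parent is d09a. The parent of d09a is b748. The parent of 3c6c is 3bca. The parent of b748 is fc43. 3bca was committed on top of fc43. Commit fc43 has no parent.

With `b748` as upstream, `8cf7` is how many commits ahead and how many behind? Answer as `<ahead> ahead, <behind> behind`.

2 ahead, 0 behind

Reachable from 8cf7: {8cf7, b748, d09a, fc43}.
Reachable from b748: {b748, fc43}.
Only in 8cf7's history (ahead): {8cf7, d09a} — 2.
Only in b748's history (behind): {} — 0.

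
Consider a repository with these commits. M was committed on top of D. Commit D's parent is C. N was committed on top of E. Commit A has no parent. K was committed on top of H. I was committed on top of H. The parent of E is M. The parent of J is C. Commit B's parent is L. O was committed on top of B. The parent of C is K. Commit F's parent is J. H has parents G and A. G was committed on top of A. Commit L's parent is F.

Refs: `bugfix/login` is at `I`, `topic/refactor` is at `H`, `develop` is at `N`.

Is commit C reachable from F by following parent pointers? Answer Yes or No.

Ancestors of F (commits reachable by following parents): {A, C, F, G, H, J, K}.
C is in that set, so it is an ancestor of F.

Yes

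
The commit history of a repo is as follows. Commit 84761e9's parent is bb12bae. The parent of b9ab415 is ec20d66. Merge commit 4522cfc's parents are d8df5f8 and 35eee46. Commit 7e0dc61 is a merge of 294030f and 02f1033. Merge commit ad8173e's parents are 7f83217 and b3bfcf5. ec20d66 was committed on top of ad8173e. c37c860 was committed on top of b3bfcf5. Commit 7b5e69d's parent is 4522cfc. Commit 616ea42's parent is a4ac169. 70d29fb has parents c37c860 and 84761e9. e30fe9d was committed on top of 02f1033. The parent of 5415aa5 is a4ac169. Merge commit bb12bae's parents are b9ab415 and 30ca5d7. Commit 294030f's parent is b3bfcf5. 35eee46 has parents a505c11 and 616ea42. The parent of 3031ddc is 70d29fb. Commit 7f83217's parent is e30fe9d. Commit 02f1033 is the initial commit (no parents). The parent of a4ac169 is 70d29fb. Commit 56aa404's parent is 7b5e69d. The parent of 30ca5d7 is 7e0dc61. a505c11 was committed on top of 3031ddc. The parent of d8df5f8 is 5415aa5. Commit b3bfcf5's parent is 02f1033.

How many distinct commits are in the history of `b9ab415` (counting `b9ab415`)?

Walking parent pointers from b9ab415: reachable set = {02f1033, 7f83217, ad8173e, b3bfcf5, b9ab415, e30fe9d, ec20d66}.
That is 7 commits.

7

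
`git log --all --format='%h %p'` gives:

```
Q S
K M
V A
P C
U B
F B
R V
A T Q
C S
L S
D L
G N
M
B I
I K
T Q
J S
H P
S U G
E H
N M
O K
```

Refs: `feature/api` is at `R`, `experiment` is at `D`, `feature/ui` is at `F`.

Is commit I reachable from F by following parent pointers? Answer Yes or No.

Yes

Ancestors of F (commits reachable by following parents): {B, F, I, K, M}.
I is in that set, so it is an ancestor of F.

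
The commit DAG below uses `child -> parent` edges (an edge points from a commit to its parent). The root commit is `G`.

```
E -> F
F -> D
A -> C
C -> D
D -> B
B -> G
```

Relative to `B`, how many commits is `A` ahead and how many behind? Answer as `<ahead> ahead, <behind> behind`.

3 ahead, 0 behind

Reachable from A: {A, B, C, D, G}.
Reachable from B: {B, G}.
Only in A's history (ahead): {A, C, D} — 3.
Only in B's history (behind): {} — 0.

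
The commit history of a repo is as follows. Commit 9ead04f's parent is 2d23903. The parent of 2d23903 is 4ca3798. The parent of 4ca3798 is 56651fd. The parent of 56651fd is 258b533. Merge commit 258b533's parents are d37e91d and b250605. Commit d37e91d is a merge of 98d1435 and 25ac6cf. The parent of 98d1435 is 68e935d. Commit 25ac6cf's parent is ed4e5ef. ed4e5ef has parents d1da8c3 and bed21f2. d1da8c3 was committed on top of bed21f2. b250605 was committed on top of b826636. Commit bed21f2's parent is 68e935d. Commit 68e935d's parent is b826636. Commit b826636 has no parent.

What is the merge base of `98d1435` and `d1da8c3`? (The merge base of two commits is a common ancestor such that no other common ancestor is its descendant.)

Ancestors of 98d1435: {68e935d, 98d1435, b826636}.
Ancestors of d1da8c3: {68e935d, b826636, bed21f2, d1da8c3}.
Common ancestors: {68e935d, b826636}.
Among these, 68e935d is not an ancestor of any other common ancestor — it is the merge base.

68e935d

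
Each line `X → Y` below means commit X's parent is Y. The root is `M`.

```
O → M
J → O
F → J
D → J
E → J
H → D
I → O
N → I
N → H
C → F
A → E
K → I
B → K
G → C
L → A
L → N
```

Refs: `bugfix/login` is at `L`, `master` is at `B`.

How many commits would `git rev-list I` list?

3

Walking parent pointers from I: reachable set = {I, M, O}.
That is 3 commits.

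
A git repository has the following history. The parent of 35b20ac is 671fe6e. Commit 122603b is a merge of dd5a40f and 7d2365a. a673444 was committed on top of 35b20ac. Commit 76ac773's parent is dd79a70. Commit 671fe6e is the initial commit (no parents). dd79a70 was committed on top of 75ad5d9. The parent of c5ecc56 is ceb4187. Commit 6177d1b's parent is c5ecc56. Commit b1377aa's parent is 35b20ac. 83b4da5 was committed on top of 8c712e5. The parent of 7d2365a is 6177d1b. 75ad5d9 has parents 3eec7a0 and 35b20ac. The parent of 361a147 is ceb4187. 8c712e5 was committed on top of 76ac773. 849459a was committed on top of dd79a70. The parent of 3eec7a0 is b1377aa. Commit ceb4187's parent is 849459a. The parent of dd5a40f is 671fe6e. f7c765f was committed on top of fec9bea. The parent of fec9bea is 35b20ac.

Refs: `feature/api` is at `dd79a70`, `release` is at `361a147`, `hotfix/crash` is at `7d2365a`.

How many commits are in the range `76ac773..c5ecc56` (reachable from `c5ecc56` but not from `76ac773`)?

3

Reachable from c5ecc56: {35b20ac, 3eec7a0, 671fe6e, 75ad5d9, 849459a, b1377aa, c5ecc56, ceb4187, dd79a70}.
Reachable from 76ac773: {35b20ac, 3eec7a0, 671fe6e, 75ad5d9, 76ac773, b1377aa, dd79a70}.
In c5ecc56's history but not 76ac773's: {849459a, c5ecc56, ceb4187} — 3 commits.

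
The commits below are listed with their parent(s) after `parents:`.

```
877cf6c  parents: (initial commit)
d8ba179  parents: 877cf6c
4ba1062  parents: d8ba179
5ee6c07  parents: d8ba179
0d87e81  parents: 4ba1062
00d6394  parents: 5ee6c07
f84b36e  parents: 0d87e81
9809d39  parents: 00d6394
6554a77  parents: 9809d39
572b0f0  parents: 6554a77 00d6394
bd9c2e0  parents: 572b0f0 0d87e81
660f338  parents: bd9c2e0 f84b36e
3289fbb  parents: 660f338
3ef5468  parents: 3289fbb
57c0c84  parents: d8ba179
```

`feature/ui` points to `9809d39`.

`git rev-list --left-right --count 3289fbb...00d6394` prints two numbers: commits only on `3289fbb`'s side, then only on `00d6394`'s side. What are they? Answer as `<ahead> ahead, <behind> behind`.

9 ahead, 0 behind

Reachable from 3289fbb: {00d6394, 0d87e81, 3289fbb, 4ba1062, 572b0f0, 5ee6c07, 6554a77, 660f338, 877cf6c, 9809d39, bd9c2e0, d8ba179, f84b36e}.
Reachable from 00d6394: {00d6394, 5ee6c07, 877cf6c, d8ba179}.
Only in 3289fbb's history (ahead): {0d87e81, 3289fbb, 4ba1062, 572b0f0, 6554a77, 660f338, 9809d39, bd9c2e0, f84b36e} — 9.
Only in 00d6394's history (behind): {} — 0.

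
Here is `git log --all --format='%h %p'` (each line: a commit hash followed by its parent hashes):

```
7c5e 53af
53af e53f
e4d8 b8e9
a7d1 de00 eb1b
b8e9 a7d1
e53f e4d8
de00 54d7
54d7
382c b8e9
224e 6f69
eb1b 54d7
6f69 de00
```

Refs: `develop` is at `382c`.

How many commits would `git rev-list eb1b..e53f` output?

5

Reachable from e53f: {54d7, a7d1, b8e9, de00, e4d8, e53f, eb1b}.
Reachable from eb1b: {54d7, eb1b}.
In e53f's history but not eb1b's: {a7d1, b8e9, de00, e4d8, e53f} — 5 commits.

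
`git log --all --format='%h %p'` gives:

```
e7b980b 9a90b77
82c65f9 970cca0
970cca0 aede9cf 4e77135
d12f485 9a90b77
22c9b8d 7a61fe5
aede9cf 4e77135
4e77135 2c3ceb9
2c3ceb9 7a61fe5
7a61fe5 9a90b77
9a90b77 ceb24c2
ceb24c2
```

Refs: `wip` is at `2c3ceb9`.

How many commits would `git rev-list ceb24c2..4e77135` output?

Reachable from 4e77135: {2c3ceb9, 4e77135, 7a61fe5, 9a90b77, ceb24c2}.
Reachable from ceb24c2: {ceb24c2}.
In 4e77135's history but not ceb24c2's: {2c3ceb9, 4e77135, 7a61fe5, 9a90b77} — 4 commits.

4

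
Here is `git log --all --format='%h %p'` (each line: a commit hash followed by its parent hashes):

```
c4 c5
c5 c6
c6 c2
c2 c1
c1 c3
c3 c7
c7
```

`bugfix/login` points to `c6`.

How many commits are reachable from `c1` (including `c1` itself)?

Walking parent pointers from c1: reachable set = {c1, c3, c7}.
That is 3 commits.

3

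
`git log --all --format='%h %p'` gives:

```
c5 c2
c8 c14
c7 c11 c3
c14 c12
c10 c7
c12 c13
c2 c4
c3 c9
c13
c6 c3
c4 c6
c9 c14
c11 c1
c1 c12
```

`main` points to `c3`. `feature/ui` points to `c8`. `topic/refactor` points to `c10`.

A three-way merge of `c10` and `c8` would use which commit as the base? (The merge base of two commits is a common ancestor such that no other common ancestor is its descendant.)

Ancestors of c10: {c1, c10, c11, c12, c13, c14, c3, c7, c9}.
Ancestors of c8: {c12, c13, c14, c8}.
Common ancestors: {c12, c13, c14}.
Among these, c14 is not an ancestor of any other common ancestor — it is the merge base.

c14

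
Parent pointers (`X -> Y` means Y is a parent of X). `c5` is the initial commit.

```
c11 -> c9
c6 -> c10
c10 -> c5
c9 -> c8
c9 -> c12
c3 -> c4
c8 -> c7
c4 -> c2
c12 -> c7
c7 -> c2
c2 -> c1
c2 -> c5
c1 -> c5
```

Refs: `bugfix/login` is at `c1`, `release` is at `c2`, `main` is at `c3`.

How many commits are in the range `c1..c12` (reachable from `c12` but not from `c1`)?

3

Reachable from c12: {c1, c12, c2, c5, c7}.
Reachable from c1: {c1, c5}.
In c12's history but not c1's: {c12, c2, c7} — 3 commits.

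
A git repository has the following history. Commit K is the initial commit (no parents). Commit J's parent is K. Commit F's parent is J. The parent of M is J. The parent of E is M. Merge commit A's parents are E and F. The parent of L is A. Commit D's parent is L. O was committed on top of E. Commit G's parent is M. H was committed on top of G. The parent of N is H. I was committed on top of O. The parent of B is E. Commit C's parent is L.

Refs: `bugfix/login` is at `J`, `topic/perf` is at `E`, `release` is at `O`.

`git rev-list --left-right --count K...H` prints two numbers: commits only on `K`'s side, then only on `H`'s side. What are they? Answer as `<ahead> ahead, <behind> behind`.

0 ahead, 4 behind

Reachable from K: {K}.
Reachable from H: {G, H, J, K, M}.
Only in K's history (ahead): {} — 0.
Only in H's history (behind): {G, H, J, M} — 4.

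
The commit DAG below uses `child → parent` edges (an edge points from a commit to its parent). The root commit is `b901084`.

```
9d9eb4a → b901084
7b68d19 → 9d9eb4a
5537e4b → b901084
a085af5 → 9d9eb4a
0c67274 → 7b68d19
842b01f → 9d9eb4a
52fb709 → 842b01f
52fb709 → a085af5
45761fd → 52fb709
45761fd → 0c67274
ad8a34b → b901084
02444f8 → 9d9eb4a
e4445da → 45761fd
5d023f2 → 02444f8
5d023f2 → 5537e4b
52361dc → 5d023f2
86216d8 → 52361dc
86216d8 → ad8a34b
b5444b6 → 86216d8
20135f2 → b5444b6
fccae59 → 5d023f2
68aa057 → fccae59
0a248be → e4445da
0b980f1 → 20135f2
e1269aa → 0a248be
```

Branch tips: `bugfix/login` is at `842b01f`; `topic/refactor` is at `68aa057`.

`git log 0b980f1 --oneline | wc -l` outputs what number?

Walking parent pointers from 0b980f1: reachable set = {02444f8, 0b980f1, 20135f2, 52361dc, 5537e4b, 5d023f2, 86216d8, 9d9eb4a, ad8a34b, b5444b6, b901084}.
That is 11 commits.

11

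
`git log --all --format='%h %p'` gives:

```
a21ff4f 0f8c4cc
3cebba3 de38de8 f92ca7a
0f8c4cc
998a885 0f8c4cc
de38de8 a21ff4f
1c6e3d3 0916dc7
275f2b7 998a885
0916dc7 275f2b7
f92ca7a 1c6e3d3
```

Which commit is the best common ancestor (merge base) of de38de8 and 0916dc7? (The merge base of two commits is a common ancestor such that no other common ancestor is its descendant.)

Ancestors of de38de8: {0f8c4cc, a21ff4f, de38de8}.
Ancestors of 0916dc7: {0916dc7, 0f8c4cc, 275f2b7, 998a885}.
Common ancestors: {0f8c4cc}.
The only common ancestor is 0f8c4cc, so it is the merge base.

0f8c4cc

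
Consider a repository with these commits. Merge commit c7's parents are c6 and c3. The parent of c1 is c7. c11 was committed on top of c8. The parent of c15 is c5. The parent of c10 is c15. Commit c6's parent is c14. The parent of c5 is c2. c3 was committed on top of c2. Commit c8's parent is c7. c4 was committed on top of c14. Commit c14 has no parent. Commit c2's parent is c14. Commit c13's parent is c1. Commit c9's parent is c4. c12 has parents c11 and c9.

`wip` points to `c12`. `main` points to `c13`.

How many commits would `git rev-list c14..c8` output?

Reachable from c8: {c14, c2, c3, c6, c7, c8}.
Reachable from c14: {c14}.
In c8's history but not c14's: {c2, c3, c6, c7, c8} — 5 commits.

5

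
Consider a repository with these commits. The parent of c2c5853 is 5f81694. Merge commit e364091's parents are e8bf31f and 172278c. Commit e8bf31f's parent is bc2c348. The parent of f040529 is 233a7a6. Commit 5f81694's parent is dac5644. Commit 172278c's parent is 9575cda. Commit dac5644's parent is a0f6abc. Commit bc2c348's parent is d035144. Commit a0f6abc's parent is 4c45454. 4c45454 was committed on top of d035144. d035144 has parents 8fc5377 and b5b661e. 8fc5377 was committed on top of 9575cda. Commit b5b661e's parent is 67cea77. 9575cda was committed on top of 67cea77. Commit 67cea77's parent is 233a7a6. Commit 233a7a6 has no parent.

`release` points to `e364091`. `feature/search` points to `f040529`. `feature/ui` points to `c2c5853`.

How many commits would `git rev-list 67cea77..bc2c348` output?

5

Reachable from bc2c348: {233a7a6, 67cea77, 8fc5377, 9575cda, b5b661e, bc2c348, d035144}.
Reachable from 67cea77: {233a7a6, 67cea77}.
In bc2c348's history but not 67cea77's: {8fc5377, 9575cda, b5b661e, bc2c348, d035144} — 5 commits.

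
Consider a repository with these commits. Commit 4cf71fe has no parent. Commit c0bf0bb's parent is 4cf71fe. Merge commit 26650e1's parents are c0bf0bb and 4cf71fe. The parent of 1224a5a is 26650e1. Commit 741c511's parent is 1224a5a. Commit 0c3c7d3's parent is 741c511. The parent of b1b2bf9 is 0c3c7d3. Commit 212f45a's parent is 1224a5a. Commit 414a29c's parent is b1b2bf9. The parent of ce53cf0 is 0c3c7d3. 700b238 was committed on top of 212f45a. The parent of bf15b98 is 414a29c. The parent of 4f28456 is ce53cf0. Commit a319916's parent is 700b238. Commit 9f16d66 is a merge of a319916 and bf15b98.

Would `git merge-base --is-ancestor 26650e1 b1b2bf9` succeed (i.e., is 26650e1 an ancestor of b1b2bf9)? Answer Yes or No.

Ancestors of b1b2bf9 (commits reachable by following parents): {0c3c7d3, 1224a5a, 26650e1, 4cf71fe, 741c511, b1b2bf9, c0bf0bb}.
26650e1 is in that set, so it is an ancestor of b1b2bf9.

Yes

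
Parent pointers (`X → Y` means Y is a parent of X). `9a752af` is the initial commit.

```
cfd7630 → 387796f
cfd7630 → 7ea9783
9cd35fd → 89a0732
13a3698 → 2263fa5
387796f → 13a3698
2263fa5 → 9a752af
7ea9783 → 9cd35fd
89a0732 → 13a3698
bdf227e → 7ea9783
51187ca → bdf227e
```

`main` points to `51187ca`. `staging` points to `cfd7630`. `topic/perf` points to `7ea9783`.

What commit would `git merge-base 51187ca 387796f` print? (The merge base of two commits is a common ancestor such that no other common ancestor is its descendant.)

13a3698

Ancestors of 51187ca: {13a3698, 2263fa5, 51187ca, 7ea9783, 89a0732, 9a752af, 9cd35fd, bdf227e}.
Ancestors of 387796f: {13a3698, 2263fa5, 387796f, 9a752af}.
Common ancestors: {13a3698, 2263fa5, 9a752af}.
Among these, 13a3698 is not an ancestor of any other common ancestor — it is the merge base.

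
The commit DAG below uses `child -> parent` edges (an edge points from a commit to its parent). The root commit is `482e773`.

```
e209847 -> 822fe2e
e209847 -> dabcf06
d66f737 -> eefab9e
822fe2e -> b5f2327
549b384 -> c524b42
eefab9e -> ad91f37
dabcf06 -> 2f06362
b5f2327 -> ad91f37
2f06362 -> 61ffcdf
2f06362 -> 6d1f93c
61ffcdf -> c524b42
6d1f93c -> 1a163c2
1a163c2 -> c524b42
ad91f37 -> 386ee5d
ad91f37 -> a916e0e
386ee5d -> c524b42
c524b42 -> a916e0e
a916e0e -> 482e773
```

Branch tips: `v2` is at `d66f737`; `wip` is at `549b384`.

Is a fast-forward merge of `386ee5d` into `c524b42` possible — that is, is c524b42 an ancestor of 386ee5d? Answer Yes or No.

Yes

A fast-forward from c524b42 to 386ee5d is possible iff c524b42 is an ancestor of 386ee5d.
Ancestors of 386ee5d: {386ee5d, 482e773, a916e0e, c524b42}.
c524b42 is among them, so fast-forward is possible.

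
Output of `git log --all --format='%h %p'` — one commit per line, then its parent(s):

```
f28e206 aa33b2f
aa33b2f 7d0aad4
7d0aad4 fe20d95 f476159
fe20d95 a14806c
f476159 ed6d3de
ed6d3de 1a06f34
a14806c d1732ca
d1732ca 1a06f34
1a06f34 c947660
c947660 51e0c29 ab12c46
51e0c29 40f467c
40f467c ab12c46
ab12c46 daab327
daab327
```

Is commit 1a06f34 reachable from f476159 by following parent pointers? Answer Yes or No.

Yes

Ancestors of f476159 (commits reachable by following parents): {1a06f34, 40f467c, 51e0c29, ab12c46, c947660, daab327, ed6d3de, f476159}.
1a06f34 is in that set, so it is an ancestor of f476159.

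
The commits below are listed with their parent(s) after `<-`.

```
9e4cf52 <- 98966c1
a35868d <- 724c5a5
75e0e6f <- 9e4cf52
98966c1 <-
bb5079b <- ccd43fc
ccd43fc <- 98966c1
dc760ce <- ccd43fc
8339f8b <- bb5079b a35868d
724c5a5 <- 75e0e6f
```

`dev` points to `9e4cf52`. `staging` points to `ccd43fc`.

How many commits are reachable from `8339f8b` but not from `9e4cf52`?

Reachable from 8339f8b: {724c5a5, 75e0e6f, 8339f8b, 98966c1, 9e4cf52, a35868d, bb5079b, ccd43fc}.
Reachable from 9e4cf52: {98966c1, 9e4cf52}.
In 8339f8b's history but not 9e4cf52's: {724c5a5, 75e0e6f, 8339f8b, a35868d, bb5079b, ccd43fc} — 6 commits.

6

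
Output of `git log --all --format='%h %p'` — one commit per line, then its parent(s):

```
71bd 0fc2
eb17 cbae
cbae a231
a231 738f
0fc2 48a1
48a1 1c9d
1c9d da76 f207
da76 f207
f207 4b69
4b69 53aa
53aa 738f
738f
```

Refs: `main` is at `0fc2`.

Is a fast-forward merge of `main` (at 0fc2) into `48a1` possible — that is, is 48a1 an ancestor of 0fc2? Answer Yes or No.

A fast-forward from 48a1 to 0fc2 is possible iff 48a1 is an ancestor of 0fc2.
Ancestors of 0fc2: {0fc2, 1c9d, 48a1, 4b69, 53aa, 738f, da76, f207}.
48a1 is among them, so fast-forward is possible.

Yes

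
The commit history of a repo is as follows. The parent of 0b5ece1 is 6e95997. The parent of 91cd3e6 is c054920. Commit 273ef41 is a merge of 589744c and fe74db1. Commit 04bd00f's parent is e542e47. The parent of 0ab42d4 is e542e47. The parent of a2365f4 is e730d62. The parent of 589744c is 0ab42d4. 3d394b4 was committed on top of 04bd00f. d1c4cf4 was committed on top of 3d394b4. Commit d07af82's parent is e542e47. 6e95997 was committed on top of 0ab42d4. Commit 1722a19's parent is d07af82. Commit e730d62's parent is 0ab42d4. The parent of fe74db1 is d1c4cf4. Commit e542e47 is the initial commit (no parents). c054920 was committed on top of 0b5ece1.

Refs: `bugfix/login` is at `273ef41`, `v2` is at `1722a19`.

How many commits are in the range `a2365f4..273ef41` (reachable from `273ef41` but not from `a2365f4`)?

6

Reachable from 273ef41: {04bd00f, 0ab42d4, 273ef41, 3d394b4, 589744c, d1c4cf4, e542e47, fe74db1}.
Reachable from a2365f4: {0ab42d4, a2365f4, e542e47, e730d62}.
In 273ef41's history but not a2365f4's: {04bd00f, 273ef41, 3d394b4, 589744c, d1c4cf4, fe74db1} — 6 commits.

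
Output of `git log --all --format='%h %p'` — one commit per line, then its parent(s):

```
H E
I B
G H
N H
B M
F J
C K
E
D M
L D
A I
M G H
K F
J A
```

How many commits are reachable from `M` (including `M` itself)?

Walking parent pointers from M: reachable set = {E, G, H, M}.
That is 4 commits.

4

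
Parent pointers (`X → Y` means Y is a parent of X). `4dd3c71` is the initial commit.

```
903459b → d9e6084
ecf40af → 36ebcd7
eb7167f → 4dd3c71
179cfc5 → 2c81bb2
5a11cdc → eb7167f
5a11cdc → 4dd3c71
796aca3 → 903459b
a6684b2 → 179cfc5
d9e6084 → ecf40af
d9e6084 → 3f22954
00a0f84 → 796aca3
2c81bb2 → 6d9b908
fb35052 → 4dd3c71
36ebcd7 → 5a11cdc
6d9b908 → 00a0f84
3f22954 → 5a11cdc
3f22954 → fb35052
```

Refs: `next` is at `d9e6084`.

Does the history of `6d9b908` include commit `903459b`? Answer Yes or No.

Yes

Ancestors of 6d9b908 (commits reachable by following parents): {00a0f84, 36ebcd7, 3f22954, 4dd3c71, 5a11cdc, 6d9b908, 796aca3, 903459b, d9e6084, eb7167f, ecf40af, fb35052}.
903459b is in that set, so it is an ancestor of 6d9b908.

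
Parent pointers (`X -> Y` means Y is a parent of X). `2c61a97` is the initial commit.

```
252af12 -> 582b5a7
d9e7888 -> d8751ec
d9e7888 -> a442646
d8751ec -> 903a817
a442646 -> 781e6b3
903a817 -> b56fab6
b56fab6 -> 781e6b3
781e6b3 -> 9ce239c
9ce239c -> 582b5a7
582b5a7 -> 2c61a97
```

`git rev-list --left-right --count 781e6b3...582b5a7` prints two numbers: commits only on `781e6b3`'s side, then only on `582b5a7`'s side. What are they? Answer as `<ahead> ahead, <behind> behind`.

2 ahead, 0 behind

Reachable from 781e6b3: {2c61a97, 582b5a7, 781e6b3, 9ce239c}.
Reachable from 582b5a7: {2c61a97, 582b5a7}.
Only in 781e6b3's history (ahead): {781e6b3, 9ce239c} — 2.
Only in 582b5a7's history (behind): {} — 0.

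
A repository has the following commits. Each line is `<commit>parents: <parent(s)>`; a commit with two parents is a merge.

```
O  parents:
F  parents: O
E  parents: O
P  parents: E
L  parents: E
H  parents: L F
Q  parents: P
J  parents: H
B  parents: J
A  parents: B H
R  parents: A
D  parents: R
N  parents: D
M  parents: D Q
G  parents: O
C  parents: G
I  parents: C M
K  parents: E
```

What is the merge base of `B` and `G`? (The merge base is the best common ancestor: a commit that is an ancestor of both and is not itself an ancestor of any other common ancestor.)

Ancestors of B: {B, E, F, H, J, L, O}.
Ancestors of G: {G, O}.
Common ancestors: {O}.
The only common ancestor is O, so it is the merge base.

O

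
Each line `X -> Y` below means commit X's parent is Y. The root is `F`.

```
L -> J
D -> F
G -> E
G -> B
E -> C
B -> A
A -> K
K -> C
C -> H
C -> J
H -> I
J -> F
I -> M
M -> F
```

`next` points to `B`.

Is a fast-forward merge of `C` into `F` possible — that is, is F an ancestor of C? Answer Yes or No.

Yes

A fast-forward from F to C is possible iff F is an ancestor of C.
Ancestors of C: {C, F, H, I, J, M}.
F is among them, so fast-forward is possible.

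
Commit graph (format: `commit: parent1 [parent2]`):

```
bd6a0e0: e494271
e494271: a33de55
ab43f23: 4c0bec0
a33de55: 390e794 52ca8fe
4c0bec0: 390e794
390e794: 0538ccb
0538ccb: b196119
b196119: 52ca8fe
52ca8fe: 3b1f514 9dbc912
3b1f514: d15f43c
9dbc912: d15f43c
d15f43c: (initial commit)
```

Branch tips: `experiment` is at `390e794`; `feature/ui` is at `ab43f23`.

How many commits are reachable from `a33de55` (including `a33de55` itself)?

8

Walking parent pointers from a33de55: reachable set = {0538ccb, 390e794, 3b1f514, 52ca8fe, 9dbc912, a33de55, b196119, d15f43c}.
That is 8 commits.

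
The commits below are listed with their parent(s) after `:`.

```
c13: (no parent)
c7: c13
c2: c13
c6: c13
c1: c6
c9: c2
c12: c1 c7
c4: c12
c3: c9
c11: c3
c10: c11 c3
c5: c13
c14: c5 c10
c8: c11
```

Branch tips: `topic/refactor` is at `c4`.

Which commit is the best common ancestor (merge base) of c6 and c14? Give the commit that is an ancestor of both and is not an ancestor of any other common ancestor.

Ancestors of c6: {c13, c6}.
Ancestors of c14: {c10, c11, c13, c14, c2, c3, c5, c9}.
Common ancestors: {c13}.
The only common ancestor is c13, so it is the merge base.

c13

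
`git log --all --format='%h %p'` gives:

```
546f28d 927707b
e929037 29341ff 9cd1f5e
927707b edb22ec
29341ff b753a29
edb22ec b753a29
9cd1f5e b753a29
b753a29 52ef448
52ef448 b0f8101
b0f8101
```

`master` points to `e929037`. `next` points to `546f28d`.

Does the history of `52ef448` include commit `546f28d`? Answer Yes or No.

Ancestors of 52ef448: {52ef448, b0f8101}.
546f28d is not in that set, so it is not an ancestor of 52ef448.

No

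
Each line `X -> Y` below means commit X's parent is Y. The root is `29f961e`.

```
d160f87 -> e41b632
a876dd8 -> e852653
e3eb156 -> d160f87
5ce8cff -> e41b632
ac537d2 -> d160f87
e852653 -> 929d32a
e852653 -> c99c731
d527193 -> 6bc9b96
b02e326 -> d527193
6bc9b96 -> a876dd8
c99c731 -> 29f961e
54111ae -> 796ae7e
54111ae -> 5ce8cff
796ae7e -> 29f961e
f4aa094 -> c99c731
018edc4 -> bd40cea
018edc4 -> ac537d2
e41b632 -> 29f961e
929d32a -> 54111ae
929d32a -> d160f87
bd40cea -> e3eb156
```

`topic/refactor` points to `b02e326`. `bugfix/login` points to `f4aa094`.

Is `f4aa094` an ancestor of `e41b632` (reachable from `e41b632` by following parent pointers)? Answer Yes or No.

No

Ancestors of e41b632: {29f961e, e41b632}.
f4aa094 is not in that set, so it is not an ancestor of e41b632.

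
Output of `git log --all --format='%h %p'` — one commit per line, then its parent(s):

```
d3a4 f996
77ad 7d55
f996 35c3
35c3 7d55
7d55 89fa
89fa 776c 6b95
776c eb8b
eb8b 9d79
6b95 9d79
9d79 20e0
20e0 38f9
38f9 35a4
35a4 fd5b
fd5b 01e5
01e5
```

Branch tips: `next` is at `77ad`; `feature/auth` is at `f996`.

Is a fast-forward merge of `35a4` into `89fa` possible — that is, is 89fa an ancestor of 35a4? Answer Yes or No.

No

A fast-forward from 89fa to 35a4 is possible iff 89fa is an ancestor of 35a4.
Ancestors of 35a4: {01e5, 35a4, fd5b}.
89fa is not among them, so fast-forward is not possible.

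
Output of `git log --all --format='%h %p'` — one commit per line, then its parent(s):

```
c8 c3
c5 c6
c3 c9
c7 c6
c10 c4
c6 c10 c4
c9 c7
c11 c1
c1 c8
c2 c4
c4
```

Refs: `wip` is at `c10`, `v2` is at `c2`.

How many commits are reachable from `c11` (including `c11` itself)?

9

Walking parent pointers from c11: reachable set = {c1, c10, c11, c3, c4, c6, c7, c8, c9}.
That is 9 commits.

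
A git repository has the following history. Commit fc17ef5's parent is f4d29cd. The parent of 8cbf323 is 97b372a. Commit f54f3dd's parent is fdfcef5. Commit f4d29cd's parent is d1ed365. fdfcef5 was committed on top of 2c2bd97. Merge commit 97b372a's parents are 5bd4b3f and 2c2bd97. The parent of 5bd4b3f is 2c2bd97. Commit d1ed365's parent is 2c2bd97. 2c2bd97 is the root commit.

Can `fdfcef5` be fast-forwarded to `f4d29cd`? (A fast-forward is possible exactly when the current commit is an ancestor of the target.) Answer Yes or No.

No

A fast-forward from fdfcef5 to f4d29cd is possible iff fdfcef5 is an ancestor of f4d29cd.
Ancestors of f4d29cd: {2c2bd97, d1ed365, f4d29cd}.
fdfcef5 is not among them, so fast-forward is not possible.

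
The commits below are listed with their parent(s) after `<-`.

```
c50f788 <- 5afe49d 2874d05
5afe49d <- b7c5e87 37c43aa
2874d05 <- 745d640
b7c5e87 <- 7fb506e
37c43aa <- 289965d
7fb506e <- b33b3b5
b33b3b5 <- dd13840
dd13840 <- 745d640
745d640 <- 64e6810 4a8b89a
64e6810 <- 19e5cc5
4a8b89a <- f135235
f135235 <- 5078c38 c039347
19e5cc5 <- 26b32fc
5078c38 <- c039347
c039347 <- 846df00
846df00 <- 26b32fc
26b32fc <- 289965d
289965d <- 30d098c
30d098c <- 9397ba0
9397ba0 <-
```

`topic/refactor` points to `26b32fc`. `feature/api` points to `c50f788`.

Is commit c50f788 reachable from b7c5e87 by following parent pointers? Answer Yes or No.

No

Ancestors of b7c5e87: {19e5cc5, 26b32fc, 289965d, 30d098c, 4a8b89a, 5078c38, 64e6810, 745d640, 7fb506e, 846df00, 9397ba0, b33b3b5, b7c5e87, c039347, dd13840, f135235}.
c50f788 is not in that set, so it is not an ancestor of b7c5e87.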